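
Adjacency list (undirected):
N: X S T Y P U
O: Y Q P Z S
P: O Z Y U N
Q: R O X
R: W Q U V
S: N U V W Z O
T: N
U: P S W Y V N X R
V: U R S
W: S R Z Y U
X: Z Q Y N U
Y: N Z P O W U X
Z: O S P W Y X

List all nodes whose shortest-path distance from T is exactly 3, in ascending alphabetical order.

Level 0: T
Level 1: N
Level 2: P, S, U, X, Y
Level 3: O, Q, R, V, W, Z

O, Q, R, V, W, Z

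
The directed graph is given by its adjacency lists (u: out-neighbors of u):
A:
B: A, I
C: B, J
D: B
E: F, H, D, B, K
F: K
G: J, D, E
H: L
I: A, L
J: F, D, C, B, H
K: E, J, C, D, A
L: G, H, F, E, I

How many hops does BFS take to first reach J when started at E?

2

Level 0: E
Level 1: B, D, F, H, K
Level 2: A, C, I, J, L
Level 3: G
J first appears at level 2.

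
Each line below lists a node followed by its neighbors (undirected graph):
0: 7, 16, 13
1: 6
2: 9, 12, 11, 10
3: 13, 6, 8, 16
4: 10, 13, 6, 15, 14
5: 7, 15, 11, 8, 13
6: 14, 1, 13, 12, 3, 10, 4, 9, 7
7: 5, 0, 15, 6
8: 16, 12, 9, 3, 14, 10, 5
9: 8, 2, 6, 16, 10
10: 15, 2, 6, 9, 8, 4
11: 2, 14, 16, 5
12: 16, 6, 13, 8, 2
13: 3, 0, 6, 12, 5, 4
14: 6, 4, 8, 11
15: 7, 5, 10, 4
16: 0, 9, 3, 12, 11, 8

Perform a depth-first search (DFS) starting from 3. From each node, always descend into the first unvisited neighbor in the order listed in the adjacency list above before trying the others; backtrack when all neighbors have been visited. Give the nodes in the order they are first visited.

3 13 0 7 5 15 10 2 9 8 16 12 6 14 4 11 1

Visit 3
3 → 13
13 → 0
0 → 7
7 → 5
5 → 15
15 → 10
10 → 2
2 → 9
9 → 8
8 → 16
16 → 12
12 → 6
6 → 14
14 → 4
14 → 11
6 → 1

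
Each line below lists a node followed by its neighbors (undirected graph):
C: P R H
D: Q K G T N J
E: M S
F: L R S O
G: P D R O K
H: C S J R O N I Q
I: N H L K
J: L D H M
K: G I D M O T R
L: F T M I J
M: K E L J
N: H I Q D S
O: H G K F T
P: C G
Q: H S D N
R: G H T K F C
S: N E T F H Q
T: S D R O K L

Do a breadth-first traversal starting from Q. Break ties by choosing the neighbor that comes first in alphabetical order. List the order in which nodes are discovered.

Visit Q; enqueue D, H, N, S → queue [D, H, N, S]
Visit D; enqueue G, J, K, T → queue [H, N, S, G, J, K, T]
Visit H; enqueue C, I, O, R → queue [N, S, G, J, K, T, C, I, O, R]
Visit N → queue [S, G, J, K, T, C, I, O, R]
Visit S; enqueue E, F → queue [G, J, K, T, C, I, O, R, E, F]
Visit G; enqueue P → queue [J, K, T, C, I, O, R, E, F, P]
Visit J; enqueue L, M → queue [K, T, C, I, O, R, E, F, P, L, M]
Visit K → queue [T, C, I, O, R, E, F, P, L, M]
Visit T → queue [C, I, O, R, E, F, P, L, M]
Visit C → queue [I, O, R, E, F, P, L, M]
Visit I → queue [O, R, E, F, P, L, M]
Visit O → queue [R, E, F, P, L, M]
Visit R → queue [E, F, P, L, M]
Visit E → queue [F, P, L, M]
Visit F → queue [P, L, M]
Visit P → queue [L, M]
Visit L → queue [M]
Visit M → queue []

Q D H N S G J K T C I O R E F P L M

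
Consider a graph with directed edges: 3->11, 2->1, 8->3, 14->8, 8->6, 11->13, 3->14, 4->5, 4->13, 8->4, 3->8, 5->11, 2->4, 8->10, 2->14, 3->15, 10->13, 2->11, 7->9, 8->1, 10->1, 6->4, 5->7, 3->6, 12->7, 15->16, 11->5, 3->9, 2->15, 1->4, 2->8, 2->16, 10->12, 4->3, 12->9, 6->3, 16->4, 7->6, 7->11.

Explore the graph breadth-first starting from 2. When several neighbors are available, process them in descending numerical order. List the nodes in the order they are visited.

Visit 2; enqueue 16, 15, 14, 11, 8, 4, 1 → queue [16, 15, 14, 11, 8, 4, 1]
Visit 16 → queue [15, 14, 11, 8, 4, 1]
Visit 15 → queue [14, 11, 8, 4, 1]
Visit 14 → queue [11, 8, 4, 1]
Visit 11; enqueue 13, 5 → queue [8, 4, 1, 13, 5]
Visit 8; enqueue 10, 6, 3 → queue [4, 1, 13, 5, 10, 6, 3]
Visit 4 → queue [1, 13, 5, 10, 6, 3]
Visit 1 → queue [13, 5, 10, 6, 3]
Visit 13 → queue [5, 10, 6, 3]
Visit 5; enqueue 7 → queue [10, 6, 3, 7]
Visit 10; enqueue 12 → queue [6, 3, 7, 12]
Visit 6 → queue [3, 7, 12]
Visit 3; enqueue 9 → queue [7, 12, 9]
Visit 7 → queue [12, 9]
Visit 12 → queue [9]
Visit 9 → queue []

2, 16, 15, 14, 11, 8, 4, 1, 13, 5, 10, 6, 3, 7, 12, 9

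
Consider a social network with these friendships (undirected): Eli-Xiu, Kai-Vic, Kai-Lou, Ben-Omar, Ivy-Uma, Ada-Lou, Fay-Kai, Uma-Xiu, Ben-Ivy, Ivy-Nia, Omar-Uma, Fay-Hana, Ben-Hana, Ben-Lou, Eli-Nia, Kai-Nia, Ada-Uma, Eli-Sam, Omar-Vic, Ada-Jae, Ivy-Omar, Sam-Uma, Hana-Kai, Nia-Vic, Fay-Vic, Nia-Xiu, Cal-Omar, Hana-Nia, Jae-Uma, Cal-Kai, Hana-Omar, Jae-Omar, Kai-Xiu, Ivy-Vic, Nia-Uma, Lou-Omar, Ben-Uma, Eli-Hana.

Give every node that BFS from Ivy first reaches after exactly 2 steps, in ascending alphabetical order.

Ada, Cal, Eli, Fay, Hana, Jae, Kai, Lou, Sam, Xiu

Level 0: Ivy
Level 1: Ben, Nia, Omar, Uma, Vic
Level 2: Ada, Cal, Eli, Fay, Hana, Jae, Kai, Lou, Sam, Xiu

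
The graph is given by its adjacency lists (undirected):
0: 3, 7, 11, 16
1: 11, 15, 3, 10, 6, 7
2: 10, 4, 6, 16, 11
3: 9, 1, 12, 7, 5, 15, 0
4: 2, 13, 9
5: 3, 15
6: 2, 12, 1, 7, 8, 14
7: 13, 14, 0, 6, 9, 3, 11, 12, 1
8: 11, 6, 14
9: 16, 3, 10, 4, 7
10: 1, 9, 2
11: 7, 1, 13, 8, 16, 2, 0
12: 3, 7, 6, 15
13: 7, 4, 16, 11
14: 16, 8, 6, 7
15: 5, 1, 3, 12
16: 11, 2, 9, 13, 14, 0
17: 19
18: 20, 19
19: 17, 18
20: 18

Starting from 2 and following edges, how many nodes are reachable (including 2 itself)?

17

BFS from 2 visits: 2, 4, 6, 10, 11, 16, 9, 13, 1, 7, 8, 12, 14, 0, 3, 15, 5
Reachable nodes: 17 of 21 total.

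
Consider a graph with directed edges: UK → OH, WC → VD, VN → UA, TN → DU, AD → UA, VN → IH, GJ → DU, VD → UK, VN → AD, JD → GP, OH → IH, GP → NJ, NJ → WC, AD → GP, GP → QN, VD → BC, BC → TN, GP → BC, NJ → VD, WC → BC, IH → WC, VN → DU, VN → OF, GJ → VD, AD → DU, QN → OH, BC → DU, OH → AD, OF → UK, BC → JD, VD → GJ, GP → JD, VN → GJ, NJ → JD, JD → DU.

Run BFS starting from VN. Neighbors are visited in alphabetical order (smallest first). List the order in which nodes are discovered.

VN -> AD -> DU -> GJ -> IH -> OF -> UA -> GP -> VD -> WC -> UK -> BC -> JD -> NJ -> QN -> OH -> TN

Visit VN; enqueue AD, DU, GJ, IH, OF, UA → queue [AD, DU, GJ, IH, OF, UA]
Visit AD; enqueue GP → queue [DU, GJ, IH, OF, UA, GP]
Visit DU → queue [GJ, IH, OF, UA, GP]
Visit GJ; enqueue VD → queue [IH, OF, UA, GP, VD]
Visit IH; enqueue WC → queue [OF, UA, GP, VD, WC]
Visit OF; enqueue UK → queue [UA, GP, VD, WC, UK]
Visit UA → queue [GP, VD, WC, UK]
Visit GP; enqueue BC, JD, NJ, QN → queue [VD, WC, UK, BC, JD, NJ, QN]
Visit VD → queue [WC, UK, BC, JD, NJ, QN]
Visit WC → queue [UK, BC, JD, NJ, QN]
Visit UK; enqueue OH → queue [BC, JD, NJ, QN, OH]
Visit BC; enqueue TN → queue [JD, NJ, QN, OH, TN]
Visit JD → queue [NJ, QN, OH, TN]
Visit NJ → queue [QN, OH, TN]
Visit QN → queue [OH, TN]
Visit OH → queue [TN]
Visit TN → queue []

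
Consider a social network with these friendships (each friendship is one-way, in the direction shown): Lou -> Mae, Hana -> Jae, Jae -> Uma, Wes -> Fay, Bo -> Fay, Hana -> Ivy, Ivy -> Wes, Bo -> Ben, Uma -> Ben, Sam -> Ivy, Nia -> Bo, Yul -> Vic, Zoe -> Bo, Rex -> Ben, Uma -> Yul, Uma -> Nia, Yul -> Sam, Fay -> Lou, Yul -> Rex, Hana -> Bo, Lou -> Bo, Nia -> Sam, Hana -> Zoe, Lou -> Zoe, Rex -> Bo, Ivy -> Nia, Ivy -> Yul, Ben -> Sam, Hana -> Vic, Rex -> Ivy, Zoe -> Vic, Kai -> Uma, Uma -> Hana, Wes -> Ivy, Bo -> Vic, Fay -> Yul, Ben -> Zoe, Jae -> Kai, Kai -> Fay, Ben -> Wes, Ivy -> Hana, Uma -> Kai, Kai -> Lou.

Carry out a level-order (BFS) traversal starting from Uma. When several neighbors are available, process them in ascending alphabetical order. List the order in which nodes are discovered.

Uma, Ben, Hana, Kai, Nia, Yul, Sam, Wes, Zoe, Bo, Ivy, Jae, Vic, Fay, Lou, Rex, Mae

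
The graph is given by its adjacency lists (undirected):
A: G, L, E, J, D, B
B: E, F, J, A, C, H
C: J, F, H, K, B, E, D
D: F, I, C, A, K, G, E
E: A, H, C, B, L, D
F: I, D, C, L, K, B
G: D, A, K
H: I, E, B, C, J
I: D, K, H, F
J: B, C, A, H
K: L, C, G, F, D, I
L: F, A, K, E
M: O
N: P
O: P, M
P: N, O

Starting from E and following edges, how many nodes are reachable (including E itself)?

BFS from E visits: E, A, H, C, B, L, D, G, J, I, F, K
Reachable nodes: 12 of 16 total.

12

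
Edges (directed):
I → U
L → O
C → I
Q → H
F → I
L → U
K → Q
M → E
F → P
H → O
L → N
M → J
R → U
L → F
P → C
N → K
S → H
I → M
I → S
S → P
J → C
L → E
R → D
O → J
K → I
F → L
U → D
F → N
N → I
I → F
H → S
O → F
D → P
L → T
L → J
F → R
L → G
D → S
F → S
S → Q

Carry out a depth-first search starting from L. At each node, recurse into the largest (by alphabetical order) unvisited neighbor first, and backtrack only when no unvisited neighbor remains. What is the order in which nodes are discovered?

L → U → D → S → Q → H → O → J → C → I → M → E → F → R → P → N → K → T → G

Visit L
L → U
U → D
D → S
S → Q
Q → H
H → O
O → J
J → C
C → I
I → M
M → E
I → F
F → R
F → P
F → N
N → K
L → T
L → G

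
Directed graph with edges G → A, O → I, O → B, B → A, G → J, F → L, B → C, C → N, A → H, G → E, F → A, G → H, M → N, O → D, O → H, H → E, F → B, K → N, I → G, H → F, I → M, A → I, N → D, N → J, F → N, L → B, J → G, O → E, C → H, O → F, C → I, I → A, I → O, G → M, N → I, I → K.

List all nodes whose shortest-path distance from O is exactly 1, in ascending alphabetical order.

B, D, E, F, H, I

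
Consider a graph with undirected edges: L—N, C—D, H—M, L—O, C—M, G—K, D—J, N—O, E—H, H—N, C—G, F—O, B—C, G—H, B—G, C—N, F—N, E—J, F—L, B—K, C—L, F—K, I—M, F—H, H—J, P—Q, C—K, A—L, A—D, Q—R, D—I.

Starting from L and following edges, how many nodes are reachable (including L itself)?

15

BFS from L visits: L, A, C, F, N, O, D, B, G, K, M, H, I, J, E
Reachable nodes: 15 of 18 total.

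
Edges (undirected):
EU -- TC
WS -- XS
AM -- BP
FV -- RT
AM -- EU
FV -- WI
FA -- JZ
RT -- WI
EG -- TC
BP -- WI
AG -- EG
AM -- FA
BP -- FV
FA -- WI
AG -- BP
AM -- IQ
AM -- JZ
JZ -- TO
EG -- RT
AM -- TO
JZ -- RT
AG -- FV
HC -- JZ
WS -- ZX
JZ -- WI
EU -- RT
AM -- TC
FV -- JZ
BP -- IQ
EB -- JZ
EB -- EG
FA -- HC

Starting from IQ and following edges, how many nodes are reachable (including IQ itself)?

BFS from IQ visits: IQ, BP, AM, WI, FV, AG, TO, TC, JZ, FA, EU, RT, EG, HC, EB
Reachable nodes: 15 of 18 total.

15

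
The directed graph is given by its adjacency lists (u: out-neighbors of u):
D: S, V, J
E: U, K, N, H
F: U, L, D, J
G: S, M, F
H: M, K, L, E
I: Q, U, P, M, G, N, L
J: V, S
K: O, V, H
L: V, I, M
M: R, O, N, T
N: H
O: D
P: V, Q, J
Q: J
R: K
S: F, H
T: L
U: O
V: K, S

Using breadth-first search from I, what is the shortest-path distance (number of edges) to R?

Level 0: I
Level 1: G, L, M, N, P, Q, U
Level 2: F, H, J, O, R, S, T, V
Level 3: D, E, K
R first appears at level 2.

2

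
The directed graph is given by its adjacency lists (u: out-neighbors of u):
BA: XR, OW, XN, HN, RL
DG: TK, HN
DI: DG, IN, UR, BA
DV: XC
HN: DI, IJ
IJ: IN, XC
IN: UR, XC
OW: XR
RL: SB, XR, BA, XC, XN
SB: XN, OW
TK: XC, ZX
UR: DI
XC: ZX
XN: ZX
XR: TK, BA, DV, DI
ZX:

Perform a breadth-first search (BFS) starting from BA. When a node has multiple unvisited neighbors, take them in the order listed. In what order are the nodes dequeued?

BA, XR, OW, XN, HN, RL, TK, DV, DI, ZX, IJ, SB, XC, DG, IN, UR

Visit BA; enqueue XR, OW, XN, HN, RL → queue [XR, OW, XN, HN, RL]
Visit XR; enqueue TK, DV, DI → queue [OW, XN, HN, RL, TK, DV, DI]
Visit OW → queue [XN, HN, RL, TK, DV, DI]
Visit XN; enqueue ZX → queue [HN, RL, TK, DV, DI, ZX]
Visit HN; enqueue IJ → queue [RL, TK, DV, DI, ZX, IJ]
Visit RL; enqueue SB, XC → queue [TK, DV, DI, ZX, IJ, SB, XC]
Visit TK → queue [DV, DI, ZX, IJ, SB, XC]
Visit DV → queue [DI, ZX, IJ, SB, XC]
Visit DI; enqueue DG, IN, UR → queue [ZX, IJ, SB, XC, DG, IN, UR]
Visit ZX → queue [IJ, SB, XC, DG, IN, UR]
Visit IJ → queue [SB, XC, DG, IN, UR]
Visit SB → queue [XC, DG, IN, UR]
Visit XC → queue [DG, IN, UR]
Visit DG → queue [IN, UR]
Visit IN → queue [UR]
Visit UR → queue []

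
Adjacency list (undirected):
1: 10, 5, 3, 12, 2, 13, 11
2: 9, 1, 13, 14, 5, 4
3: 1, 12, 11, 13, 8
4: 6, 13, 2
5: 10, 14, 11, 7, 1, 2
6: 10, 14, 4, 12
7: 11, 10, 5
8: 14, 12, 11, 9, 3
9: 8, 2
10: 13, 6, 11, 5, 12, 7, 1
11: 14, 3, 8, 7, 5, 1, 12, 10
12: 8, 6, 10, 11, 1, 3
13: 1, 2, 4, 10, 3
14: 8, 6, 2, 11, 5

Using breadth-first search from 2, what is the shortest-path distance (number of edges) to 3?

2

Level 0: 2
Level 1: 1, 4, 5, 9, 13, 14
Level 2: 3, 6, 7, 8, 10, 11, 12
3 first appears at level 2.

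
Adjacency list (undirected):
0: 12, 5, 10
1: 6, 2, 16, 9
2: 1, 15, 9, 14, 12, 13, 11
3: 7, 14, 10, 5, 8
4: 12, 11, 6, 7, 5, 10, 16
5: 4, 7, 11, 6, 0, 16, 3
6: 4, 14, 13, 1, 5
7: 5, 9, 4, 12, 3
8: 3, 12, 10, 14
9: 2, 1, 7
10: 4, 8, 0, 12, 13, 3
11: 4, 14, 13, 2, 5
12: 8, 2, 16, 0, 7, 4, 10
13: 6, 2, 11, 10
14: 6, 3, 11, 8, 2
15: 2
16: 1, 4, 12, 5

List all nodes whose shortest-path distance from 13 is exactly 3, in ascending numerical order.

Level 0: 13
Level 1: 2, 6, 10, 11
Level 2: 0, 1, 3, 4, 5, 8, 9, 12, 14, 15
Level 3: 7, 16

7, 16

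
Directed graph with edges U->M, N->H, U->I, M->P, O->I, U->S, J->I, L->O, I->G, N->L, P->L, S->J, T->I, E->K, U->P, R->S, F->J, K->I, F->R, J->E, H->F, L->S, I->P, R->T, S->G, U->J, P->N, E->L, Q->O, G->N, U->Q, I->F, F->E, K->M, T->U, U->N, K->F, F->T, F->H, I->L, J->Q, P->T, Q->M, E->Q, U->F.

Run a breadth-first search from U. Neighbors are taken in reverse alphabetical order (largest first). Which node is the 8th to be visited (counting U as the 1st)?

I

Visit U; enqueue S, Q, P, N, M, J, I, F → queue [S, Q, P, N, M, J, I, F]
Visit S; enqueue G → queue [Q, P, N, M, J, I, F, G]
Visit Q; enqueue O → queue [P, N, M, J, I, F, G, O]
Visit P; enqueue T, L → queue [N, M, J, I, F, G, O, T, L]
Visit N; enqueue H → queue [M, J, I, F, G, O, T, L, H]
Visit M → queue [J, I, F, G, O, T, L, H]
Visit J; enqueue E → queue [I, F, G, O, T, L, H, E]
Visit I → queue [F, G, O, T, L, H, E]
Visit F; enqueue R → queue [G, O, T, L, H, E, R]
Visit G → queue [O, T, L, H, E, R]
Visit O → queue [T, L, H, E, R]
Visit T → queue [L, H, E, R]
Visit L → queue [H, E, R]
Visit H → queue [E, R]
Visit E; enqueue K → queue [R, K]
Visit R → queue [K]
Visit K → queue []

Visit order: U, S, Q, P, N, M, J, I, F, G, O, T, L, H, E, R, K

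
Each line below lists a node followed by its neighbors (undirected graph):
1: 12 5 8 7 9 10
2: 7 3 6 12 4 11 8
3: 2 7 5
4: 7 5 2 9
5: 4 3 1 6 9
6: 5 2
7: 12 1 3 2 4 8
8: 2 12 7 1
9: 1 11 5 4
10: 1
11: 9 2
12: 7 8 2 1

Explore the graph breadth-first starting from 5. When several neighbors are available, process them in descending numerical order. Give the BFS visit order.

5, 9, 6, 4, 3, 1, 11, 2, 7, 12, 10, 8

Visit 5; enqueue 9, 6, 4, 3, 1 → queue [9, 6, 4, 3, 1]
Visit 9; enqueue 11 → queue [6, 4, 3, 1, 11]
Visit 6; enqueue 2 → queue [4, 3, 1, 11, 2]
Visit 4; enqueue 7 → queue [3, 1, 11, 2, 7]
Visit 3 → queue [1, 11, 2, 7]
Visit 1; enqueue 12, 10, 8 → queue [11, 2, 7, 12, 10, 8]
Visit 11 → queue [2, 7, 12, 10, 8]
Visit 2 → queue [7, 12, 10, 8]
Visit 7 → queue [12, 10, 8]
Visit 12 → queue [10, 8]
Visit 10 → queue [8]
Visit 8 → queue []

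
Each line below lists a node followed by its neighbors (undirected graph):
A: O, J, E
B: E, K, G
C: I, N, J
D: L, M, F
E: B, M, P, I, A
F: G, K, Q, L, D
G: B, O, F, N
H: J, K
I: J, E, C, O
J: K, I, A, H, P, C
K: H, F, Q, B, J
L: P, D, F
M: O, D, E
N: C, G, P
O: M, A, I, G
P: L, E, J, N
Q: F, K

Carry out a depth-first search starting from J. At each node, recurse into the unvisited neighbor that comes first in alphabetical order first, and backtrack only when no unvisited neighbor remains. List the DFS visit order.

Visit J
J → A
A → E
E → B
B → G
G → F
F → D
D → L
L → P
P → N
N → C
C → I
I → O
O → M
F → K
K → H
K → Q

J, A, E, B, G, F, D, L, P, N, C, I, O, M, K, H, Q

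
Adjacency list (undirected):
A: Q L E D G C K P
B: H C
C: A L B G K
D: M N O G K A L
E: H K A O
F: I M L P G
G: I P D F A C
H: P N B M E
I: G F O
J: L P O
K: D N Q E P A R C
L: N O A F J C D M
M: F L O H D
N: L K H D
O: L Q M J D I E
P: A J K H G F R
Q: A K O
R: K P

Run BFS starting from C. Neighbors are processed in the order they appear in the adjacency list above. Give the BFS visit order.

C, A, L, B, G, K, Q, E, D, P, N, O, F, J, M, H, I, R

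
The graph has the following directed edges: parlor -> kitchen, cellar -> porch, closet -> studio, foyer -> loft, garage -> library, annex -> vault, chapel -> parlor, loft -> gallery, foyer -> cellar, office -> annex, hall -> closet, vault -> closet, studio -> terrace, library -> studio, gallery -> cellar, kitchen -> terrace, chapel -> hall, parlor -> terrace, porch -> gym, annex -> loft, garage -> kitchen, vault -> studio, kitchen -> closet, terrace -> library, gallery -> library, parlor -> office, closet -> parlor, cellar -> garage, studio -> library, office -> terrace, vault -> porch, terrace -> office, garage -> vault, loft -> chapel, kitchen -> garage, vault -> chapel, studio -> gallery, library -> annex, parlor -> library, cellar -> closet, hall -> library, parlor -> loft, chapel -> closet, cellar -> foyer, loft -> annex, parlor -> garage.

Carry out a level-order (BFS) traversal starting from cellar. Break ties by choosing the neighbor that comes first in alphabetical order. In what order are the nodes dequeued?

cellar → closet → foyer → garage → porch → parlor → studio → loft → kitchen → library → vault → gym → office → terrace → gallery → annex → chapel → hall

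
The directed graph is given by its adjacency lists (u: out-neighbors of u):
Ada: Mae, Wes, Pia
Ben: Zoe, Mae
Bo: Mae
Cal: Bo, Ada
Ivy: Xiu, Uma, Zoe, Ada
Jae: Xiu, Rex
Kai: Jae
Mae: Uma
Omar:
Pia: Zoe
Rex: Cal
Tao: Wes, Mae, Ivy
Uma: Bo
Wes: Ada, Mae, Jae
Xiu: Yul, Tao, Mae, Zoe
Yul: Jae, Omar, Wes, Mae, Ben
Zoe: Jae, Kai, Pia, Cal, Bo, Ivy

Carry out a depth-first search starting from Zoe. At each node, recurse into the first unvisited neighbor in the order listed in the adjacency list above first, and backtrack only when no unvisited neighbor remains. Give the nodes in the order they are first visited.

Zoe → Jae → Xiu → Yul → Omar → Wes → Ada → Mae → Uma → Bo → Pia → Ben → Tao → Ivy → Rex → Cal → Kai

Visit Zoe
Zoe → Jae
Jae → Xiu
Xiu → Yul
Yul → Omar
Yul → Wes
Wes → Ada
Ada → Mae
Mae → Uma
Uma → Bo
Ada → Pia
Yul → Ben
Xiu → Tao
Tao → Ivy
Jae → Rex
Rex → Cal
Zoe → Kai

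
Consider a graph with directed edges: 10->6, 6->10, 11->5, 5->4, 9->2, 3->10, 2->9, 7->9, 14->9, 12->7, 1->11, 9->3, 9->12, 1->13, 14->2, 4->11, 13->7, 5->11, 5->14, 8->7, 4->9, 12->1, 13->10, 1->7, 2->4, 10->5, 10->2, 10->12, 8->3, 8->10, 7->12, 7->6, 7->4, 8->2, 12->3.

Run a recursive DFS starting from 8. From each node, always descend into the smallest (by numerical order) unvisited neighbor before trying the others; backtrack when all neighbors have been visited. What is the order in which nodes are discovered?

Visit 8
8 → 2
2 → 4
4 → 9
9 → 3
3 → 10
10 → 5
5 → 11
5 → 14
10 → 6
10 → 12
12 → 1
1 → 7
1 → 13

8 -> 2 -> 4 -> 9 -> 3 -> 10 -> 5 -> 11 -> 14 -> 6 -> 12 -> 1 -> 7 -> 13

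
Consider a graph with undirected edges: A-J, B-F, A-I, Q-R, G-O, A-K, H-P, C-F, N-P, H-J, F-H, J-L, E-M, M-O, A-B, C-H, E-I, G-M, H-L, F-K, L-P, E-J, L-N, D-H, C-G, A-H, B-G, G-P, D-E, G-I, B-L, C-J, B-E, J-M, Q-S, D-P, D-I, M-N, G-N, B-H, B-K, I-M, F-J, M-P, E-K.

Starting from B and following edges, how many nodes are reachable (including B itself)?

BFS from B visits: B, A, E, F, G, H, K, L, I, J, D, M, C, N, O, P
Reachable nodes: 16 of 19 total.

16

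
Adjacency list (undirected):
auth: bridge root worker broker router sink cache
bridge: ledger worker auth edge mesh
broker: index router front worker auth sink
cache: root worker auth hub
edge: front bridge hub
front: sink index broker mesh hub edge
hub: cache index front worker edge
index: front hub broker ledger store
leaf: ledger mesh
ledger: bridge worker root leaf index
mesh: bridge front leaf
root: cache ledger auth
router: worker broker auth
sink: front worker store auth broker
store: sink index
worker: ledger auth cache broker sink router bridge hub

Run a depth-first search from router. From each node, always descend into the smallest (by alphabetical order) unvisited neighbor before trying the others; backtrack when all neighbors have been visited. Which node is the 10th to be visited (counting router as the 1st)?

root

Visit router
router → auth
auth → bridge
bridge → edge
edge → front
front → broker
broker → index
index → hub
hub → cache
cache → root
root → ledger
ledger → leaf
leaf → mesh
ledger → worker
worker → sink
sink → store

Visit order: router, auth, bridge, edge, front, broker, index, hub, cache, root, ledger, leaf, mesh, worker, sink, store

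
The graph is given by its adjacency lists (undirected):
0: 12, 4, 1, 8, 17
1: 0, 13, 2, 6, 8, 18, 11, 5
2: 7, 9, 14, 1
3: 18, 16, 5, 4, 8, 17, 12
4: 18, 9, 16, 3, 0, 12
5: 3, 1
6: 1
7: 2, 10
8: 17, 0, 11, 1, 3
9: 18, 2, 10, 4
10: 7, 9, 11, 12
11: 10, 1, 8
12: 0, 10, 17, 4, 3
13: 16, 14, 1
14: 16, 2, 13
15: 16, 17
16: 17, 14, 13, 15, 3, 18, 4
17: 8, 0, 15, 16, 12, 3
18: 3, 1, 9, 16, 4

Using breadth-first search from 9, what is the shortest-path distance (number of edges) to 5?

3

Level 0: 9
Level 1: 2, 4, 10, 18
Level 2: 0, 1, 3, 7, 11, 12, 14, 16
Level 3: 5, 6, 8, 13, 15, 17
5 first appears at level 3.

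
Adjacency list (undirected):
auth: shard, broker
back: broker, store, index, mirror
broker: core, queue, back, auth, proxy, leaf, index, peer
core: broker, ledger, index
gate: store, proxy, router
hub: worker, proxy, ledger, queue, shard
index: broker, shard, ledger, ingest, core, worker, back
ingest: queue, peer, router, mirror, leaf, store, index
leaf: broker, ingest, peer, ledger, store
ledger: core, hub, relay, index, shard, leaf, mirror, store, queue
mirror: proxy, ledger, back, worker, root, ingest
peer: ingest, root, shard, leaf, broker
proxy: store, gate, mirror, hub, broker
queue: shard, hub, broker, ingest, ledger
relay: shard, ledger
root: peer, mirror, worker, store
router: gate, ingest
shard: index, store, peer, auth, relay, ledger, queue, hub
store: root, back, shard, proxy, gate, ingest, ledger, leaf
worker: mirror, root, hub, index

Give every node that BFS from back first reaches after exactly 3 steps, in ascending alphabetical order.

hub, relay, router

Level 0: back
Level 1: broker, index, mirror, store
Level 2: auth, core, gate, ingest, leaf, ledger, peer, proxy, queue, root, shard, worker
Level 3: hub, relay, router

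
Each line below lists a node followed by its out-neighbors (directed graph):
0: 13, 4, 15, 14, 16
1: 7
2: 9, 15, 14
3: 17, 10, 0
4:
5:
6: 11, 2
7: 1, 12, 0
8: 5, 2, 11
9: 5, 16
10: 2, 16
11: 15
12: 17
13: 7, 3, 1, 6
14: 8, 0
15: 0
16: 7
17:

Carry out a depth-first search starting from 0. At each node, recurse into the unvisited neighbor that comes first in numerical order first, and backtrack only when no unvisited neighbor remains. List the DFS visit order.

Visit 0
0 → 4
0 → 13
13 → 1
1 → 7
7 → 12
12 → 17
13 → 3
3 → 10
10 → 2
2 → 9
9 → 5
9 → 16
2 → 14
14 → 8
8 → 11
11 → 15
13 → 6

0 4 13 1 7 12 17 3 10 2 9 5 16 14 8 11 15 6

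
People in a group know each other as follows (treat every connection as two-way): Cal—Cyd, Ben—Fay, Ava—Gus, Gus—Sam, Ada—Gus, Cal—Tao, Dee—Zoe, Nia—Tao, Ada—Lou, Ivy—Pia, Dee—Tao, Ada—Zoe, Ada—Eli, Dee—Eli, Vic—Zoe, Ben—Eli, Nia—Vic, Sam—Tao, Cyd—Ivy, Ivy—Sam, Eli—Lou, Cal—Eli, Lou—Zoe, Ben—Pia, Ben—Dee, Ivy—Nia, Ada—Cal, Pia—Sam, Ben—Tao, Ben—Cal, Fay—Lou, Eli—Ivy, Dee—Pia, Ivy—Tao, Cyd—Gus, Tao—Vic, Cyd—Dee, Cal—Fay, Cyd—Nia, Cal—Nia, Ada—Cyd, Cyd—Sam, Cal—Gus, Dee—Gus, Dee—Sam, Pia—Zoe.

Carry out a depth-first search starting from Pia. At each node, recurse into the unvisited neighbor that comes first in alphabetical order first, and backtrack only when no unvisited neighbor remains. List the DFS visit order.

Pia → Ben → Cal → Ada → Cyd → Dee → Eli → Ivy → Nia → Tao → Sam → Gus → Ava → Vic → Zoe → Lou → Fay

Visit Pia
Pia → Ben
Ben → Cal
Cal → Ada
Ada → Cyd
Cyd → Dee
Dee → Eli
Eli → Ivy
Ivy → Nia
Nia → Tao
Tao → Sam
Sam → Gus
Gus → Ava
Tao → Vic
Vic → Zoe
Zoe → Lou
Lou → Fay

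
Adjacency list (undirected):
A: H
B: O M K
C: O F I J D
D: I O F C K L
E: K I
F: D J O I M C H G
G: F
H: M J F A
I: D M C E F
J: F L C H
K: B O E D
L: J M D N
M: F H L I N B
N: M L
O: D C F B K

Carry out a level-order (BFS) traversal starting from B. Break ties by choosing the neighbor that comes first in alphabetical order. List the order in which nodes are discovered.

Visit B; enqueue K, M, O → queue [K, M, O]
Visit K; enqueue D, E → queue [M, O, D, E]
Visit M; enqueue F, H, I, L, N → queue [O, D, E, F, H, I, L, N]
Visit O; enqueue C → queue [D, E, F, H, I, L, N, C]
Visit D → queue [E, F, H, I, L, N, C]
Visit E → queue [F, H, I, L, N, C]
Visit F; enqueue G, J → queue [H, I, L, N, C, G, J]
Visit H; enqueue A → queue [I, L, N, C, G, J, A]
Visit I → queue [L, N, C, G, J, A]
Visit L → queue [N, C, G, J, A]
Visit N → queue [C, G, J, A]
Visit C → queue [G, J, A]
Visit G → queue [J, A]
Visit J → queue [A]
Visit A → queue []

B → K → M → O → D → E → F → H → I → L → N → C → G → J → A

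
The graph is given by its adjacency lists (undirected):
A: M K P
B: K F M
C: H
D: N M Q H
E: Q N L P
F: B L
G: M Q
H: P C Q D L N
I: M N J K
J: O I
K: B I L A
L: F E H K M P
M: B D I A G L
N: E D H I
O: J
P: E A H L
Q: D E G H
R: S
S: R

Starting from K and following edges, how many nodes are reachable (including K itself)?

17

BFS from K visits: K, B, I, L, A, F, M, N, J, E, H, P, D, G, O, Q, C
Reachable nodes: 17 of 19 total.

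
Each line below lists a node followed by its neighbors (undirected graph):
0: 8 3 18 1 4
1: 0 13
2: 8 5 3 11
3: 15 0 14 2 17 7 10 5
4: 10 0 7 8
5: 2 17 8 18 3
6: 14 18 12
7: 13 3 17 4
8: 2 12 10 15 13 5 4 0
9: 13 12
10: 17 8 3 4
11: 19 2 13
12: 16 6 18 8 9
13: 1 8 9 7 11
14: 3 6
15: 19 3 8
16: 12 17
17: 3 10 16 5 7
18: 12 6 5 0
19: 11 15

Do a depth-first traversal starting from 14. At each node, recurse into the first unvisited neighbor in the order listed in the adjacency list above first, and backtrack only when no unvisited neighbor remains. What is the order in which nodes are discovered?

Visit 14
14 → 3
3 → 15
15 → 19
19 → 11
11 → 2
2 → 8
8 → 12
12 → 16
16 → 17
17 → 10
10 → 4
4 → 0
0 → 18
18 → 6
18 → 5
0 → 1
1 → 13
13 → 9
13 → 7

14, 3, 15, 19, 11, 2, 8, 12, 16, 17, 10, 4, 0, 18, 6, 5, 1, 13, 9, 7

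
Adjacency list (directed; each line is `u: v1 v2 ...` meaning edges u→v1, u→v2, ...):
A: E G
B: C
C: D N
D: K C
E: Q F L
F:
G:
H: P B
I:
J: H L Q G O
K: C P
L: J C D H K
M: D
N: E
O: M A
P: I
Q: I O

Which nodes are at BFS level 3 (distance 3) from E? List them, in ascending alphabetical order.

Level 0: E
Level 1: F, L, Q
Level 2: C, D, H, I, J, K, O
Level 3: A, B, G, M, N, P

A, B, G, M, N, P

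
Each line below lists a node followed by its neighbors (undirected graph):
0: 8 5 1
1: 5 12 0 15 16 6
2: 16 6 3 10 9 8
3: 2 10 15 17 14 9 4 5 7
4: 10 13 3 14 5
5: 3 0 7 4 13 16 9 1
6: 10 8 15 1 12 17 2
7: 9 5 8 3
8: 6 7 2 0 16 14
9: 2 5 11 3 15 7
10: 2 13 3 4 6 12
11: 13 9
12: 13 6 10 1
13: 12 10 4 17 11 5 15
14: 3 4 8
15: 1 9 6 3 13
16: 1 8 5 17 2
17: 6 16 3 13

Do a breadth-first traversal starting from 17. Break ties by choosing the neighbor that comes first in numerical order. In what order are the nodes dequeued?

Visit 17; enqueue 3, 6, 13, 16 → queue [3, 6, 13, 16]
Visit 3; enqueue 2, 4, 5, 7, 9, 10, 14, 15 → queue [6, 13, 16, 2, 4, 5, 7, 9, 10, 14, 15]
Visit 6; enqueue 1, 8, 12 → queue [13, 16, 2, 4, 5, 7, 9, 10, 14, 15, 1, 8, 12]
Visit 13; enqueue 11 → queue [16, 2, 4, 5, 7, 9, 10, 14, 15, 1, 8, 12, 11]
Visit 16 → queue [2, 4, 5, 7, 9, 10, 14, 15, 1, 8, 12, 11]
Visit 2 → queue [4, 5, 7, 9, 10, 14, 15, 1, 8, 12, 11]
Visit 4 → queue [5, 7, 9, 10, 14, 15, 1, 8, 12, 11]
Visit 5; enqueue 0 → queue [7, 9, 10, 14, 15, 1, 8, 12, 11, 0]
Visit 7 → queue [9, 10, 14, 15, 1, 8, 12, 11, 0]
Visit 9 → queue [10, 14, 15, 1, 8, 12, 11, 0]
Visit 10 → queue [14, 15, 1, 8, 12, 11, 0]
Visit 14 → queue [15, 1, 8, 12, 11, 0]
Visit 15 → queue [1, 8, 12, 11, 0]
Visit 1 → queue [8, 12, 11, 0]
Visit 8 → queue [12, 11, 0]
Visit 12 → queue [11, 0]
Visit 11 → queue [0]
Visit 0 → queue []

17 → 3 → 6 → 13 → 16 → 2 → 4 → 5 → 7 → 9 → 10 → 14 → 15 → 1 → 8 → 12 → 11 → 0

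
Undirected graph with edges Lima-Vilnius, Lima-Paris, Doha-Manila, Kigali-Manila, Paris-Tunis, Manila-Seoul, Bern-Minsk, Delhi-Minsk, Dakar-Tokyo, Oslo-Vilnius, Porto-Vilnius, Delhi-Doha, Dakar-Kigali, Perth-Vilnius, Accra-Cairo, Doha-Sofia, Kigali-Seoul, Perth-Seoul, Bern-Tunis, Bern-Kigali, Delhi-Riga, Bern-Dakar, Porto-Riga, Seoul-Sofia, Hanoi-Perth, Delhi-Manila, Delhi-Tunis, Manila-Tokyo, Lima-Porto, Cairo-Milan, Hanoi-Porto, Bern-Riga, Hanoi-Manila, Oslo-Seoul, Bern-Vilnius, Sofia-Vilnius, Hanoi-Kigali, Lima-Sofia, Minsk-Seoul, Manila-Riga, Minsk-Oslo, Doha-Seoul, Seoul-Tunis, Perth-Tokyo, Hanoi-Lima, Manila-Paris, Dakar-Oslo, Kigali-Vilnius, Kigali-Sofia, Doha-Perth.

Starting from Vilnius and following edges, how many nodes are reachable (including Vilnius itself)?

19

BFS from Vilnius visits: Vilnius, Sofia, Porto, Perth, Oslo, Lima, Kigali, Bern, Seoul, Doha, Riga, Hanoi, Tokyo, Minsk, Dakar, Paris, Manila, Tunis, Delhi
Reachable nodes: 19 of 22 total.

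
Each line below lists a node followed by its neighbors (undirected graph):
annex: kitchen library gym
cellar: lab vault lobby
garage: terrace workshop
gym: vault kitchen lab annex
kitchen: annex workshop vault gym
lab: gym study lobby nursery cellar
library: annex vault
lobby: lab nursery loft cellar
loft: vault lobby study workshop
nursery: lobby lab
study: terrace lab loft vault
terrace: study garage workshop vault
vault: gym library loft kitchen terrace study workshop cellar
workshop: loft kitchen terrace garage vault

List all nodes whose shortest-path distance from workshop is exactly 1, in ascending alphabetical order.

Level 0: workshop
Level 1: garage, kitchen, loft, terrace, vault
Level 2: annex, cellar, gym, library, lobby, study
Level 3: lab, nursery

garage, kitchen, loft, terrace, vault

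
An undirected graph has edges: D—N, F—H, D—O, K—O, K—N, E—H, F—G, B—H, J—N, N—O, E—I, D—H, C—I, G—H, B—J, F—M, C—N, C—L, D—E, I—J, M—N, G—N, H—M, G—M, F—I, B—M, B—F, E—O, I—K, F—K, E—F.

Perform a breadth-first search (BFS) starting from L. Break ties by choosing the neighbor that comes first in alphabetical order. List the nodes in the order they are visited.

L, C, I, N, E, F, J, K, D, G, M, O, H, B

Visit L; enqueue C → queue [C]
Visit C; enqueue I, N → queue [I, N]
Visit I; enqueue E, F, J, K → queue [N, E, F, J, K]
Visit N; enqueue D, G, M, O → queue [E, F, J, K, D, G, M, O]
Visit E; enqueue H → queue [F, J, K, D, G, M, O, H]
Visit F; enqueue B → queue [J, K, D, G, M, O, H, B]
Visit J → queue [K, D, G, M, O, H, B]
Visit K → queue [D, G, M, O, H, B]
Visit D → queue [G, M, O, H, B]
Visit G → queue [M, O, H, B]
Visit M → queue [O, H, B]
Visit O → queue [H, B]
Visit H → queue [B]
Visit B → queue []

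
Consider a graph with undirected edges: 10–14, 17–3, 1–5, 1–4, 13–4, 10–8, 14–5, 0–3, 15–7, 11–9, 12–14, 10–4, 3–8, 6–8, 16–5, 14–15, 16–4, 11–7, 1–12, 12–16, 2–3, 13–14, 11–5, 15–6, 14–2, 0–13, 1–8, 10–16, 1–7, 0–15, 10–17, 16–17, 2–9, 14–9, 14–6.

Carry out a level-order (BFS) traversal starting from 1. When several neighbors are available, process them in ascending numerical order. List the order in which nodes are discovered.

Visit 1; enqueue 4, 5, 7, 8, 12 → queue [4, 5, 7, 8, 12]
Visit 4; enqueue 10, 13, 16 → queue [5, 7, 8, 12, 10, 13, 16]
Visit 5; enqueue 11, 14 → queue [7, 8, 12, 10, 13, 16, 11, 14]
Visit 7; enqueue 15 → queue [8, 12, 10, 13, 16, 11, 14, 15]
Visit 8; enqueue 3, 6 → queue [12, 10, 13, 16, 11, 14, 15, 3, 6]
Visit 12 → queue [10, 13, 16, 11, 14, 15, 3, 6]
Visit 10; enqueue 17 → queue [13, 16, 11, 14, 15, 3, 6, 17]
Visit 13; enqueue 0 → queue [16, 11, 14, 15, 3, 6, 17, 0]
Visit 16 → queue [11, 14, 15, 3, 6, 17, 0]
Visit 11; enqueue 9 → queue [14, 15, 3, 6, 17, 0, 9]
Visit 14; enqueue 2 → queue [15, 3, 6, 17, 0, 9, 2]
Visit 15 → queue [3, 6, 17, 0, 9, 2]
Visit 3 → queue [6, 17, 0, 9, 2]
Visit 6 → queue [17, 0, 9, 2]
Visit 17 → queue [0, 9, 2]
Visit 0 → queue [9, 2]
Visit 9 → queue [2]
Visit 2 → queue []

1, 4, 5, 7, 8, 12, 10, 13, 16, 11, 14, 15, 3, 6, 17, 0, 9, 2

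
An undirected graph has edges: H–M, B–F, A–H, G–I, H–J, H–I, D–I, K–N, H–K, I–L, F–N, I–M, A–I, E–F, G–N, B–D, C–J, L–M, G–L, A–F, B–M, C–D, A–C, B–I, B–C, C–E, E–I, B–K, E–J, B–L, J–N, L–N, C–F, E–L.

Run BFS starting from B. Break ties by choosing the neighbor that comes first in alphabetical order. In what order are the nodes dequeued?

B → C → D → F → I → K → L → M → A → E → J → N → G → H

Visit B; enqueue C, D, F, I, K, L, M → queue [C, D, F, I, K, L, M]
Visit C; enqueue A, E, J → queue [D, F, I, K, L, M, A, E, J]
Visit D → queue [F, I, K, L, M, A, E, J]
Visit F; enqueue N → queue [I, K, L, M, A, E, J, N]
Visit I; enqueue G, H → queue [K, L, M, A, E, J, N, G, H]
Visit K → queue [L, M, A, E, J, N, G, H]
Visit L → queue [M, A, E, J, N, G, H]
Visit M → queue [A, E, J, N, G, H]
Visit A → queue [E, J, N, G, H]
Visit E → queue [J, N, G, H]
Visit J → queue [N, G, H]
Visit N → queue [G, H]
Visit G → queue [H]
Visit H → queue []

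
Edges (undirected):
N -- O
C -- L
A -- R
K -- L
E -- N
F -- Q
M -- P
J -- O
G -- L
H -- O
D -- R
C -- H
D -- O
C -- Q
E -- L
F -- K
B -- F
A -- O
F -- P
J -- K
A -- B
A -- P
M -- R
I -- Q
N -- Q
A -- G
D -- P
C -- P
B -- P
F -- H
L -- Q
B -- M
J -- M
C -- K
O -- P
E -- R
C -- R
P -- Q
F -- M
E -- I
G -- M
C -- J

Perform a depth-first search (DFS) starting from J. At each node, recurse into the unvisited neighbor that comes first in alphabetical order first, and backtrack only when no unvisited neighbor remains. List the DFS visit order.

J C H F B A G L E I Q N O D P M R K

Visit J
J → C
C → H
H → F
F → B
B → A
A → G
G → L
L → E
E → I
I → Q
Q → N
N → O
O → D
D → P
P → M
M → R
L → K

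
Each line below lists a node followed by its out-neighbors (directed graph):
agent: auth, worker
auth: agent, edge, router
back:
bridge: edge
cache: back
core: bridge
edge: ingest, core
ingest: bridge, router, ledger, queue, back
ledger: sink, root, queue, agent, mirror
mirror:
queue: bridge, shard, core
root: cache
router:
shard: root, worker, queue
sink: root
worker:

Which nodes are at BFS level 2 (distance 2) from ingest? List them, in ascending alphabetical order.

agent, core, edge, mirror, root, shard, sink

Level 0: ingest
Level 1: back, bridge, ledger, queue, router
Level 2: agent, core, edge, mirror, root, shard, sink
Level 3: auth, cache, worker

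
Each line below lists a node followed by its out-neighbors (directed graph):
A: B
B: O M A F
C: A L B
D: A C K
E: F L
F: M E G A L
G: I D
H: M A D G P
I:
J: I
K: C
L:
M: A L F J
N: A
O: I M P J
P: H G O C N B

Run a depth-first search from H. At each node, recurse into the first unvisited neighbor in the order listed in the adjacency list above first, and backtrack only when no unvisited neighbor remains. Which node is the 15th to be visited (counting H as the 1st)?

Visit H
H → M
M → A
A → B
B → O
O → I
O → P
P → G
G → D
D → C
C → L
D → K
P → N
O → J
B → F
F → E

Visit order: H, M, A, B, O, I, P, G, D, C, L, K, N, J, F, E

F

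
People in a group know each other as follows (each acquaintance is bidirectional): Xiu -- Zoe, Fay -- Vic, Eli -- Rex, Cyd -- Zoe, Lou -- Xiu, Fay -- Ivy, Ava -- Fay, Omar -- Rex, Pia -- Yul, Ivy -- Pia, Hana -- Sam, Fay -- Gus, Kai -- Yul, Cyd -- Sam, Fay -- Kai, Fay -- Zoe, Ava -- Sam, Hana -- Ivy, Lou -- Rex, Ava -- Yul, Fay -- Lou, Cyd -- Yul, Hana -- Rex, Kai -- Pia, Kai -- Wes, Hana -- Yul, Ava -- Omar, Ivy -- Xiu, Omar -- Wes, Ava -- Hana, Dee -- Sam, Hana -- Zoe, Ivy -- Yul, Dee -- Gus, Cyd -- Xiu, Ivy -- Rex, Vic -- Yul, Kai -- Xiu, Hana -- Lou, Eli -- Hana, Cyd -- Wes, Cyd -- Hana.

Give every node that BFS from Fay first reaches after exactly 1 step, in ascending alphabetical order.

Ava, Gus, Ivy, Kai, Lou, Vic, Zoe

Level 0: Fay
Level 1: Ava, Gus, Ivy, Kai, Lou, Vic, Zoe
Level 2: Cyd, Dee, Hana, Omar, Pia, Rex, Sam, Wes, Xiu, Yul
Level 3: Eli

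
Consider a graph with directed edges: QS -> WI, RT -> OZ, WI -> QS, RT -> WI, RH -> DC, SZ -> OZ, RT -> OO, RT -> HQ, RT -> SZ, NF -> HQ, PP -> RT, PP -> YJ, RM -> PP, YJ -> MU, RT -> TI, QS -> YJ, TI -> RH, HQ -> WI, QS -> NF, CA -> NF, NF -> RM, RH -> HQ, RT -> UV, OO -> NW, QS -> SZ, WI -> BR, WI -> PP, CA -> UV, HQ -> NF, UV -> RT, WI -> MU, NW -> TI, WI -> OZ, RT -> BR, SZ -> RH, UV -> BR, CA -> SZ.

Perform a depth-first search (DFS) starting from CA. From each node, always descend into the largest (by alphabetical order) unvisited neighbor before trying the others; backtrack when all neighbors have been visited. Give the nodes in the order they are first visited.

CA -> UV -> RT -> WI -> QS -> YJ -> MU -> SZ -> RH -> HQ -> NF -> RM -> PP -> DC -> OZ -> BR -> TI -> OO -> NW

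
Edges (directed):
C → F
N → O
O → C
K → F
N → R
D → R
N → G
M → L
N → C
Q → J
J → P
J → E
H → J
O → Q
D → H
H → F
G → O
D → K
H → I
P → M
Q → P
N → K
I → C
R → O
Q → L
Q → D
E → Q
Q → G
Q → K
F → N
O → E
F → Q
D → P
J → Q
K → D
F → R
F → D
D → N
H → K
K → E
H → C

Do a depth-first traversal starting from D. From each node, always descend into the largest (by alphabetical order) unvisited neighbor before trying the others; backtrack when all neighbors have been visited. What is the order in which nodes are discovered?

Visit D
D → R
R → O
O → Q
Q → P
P → M
M → L
Q → K
K → F
F → N
N → G
N → C
K → E
Q → J
D → H
H → I

D, R, O, Q, P, M, L, K, F, N, G, C, E, J, H, I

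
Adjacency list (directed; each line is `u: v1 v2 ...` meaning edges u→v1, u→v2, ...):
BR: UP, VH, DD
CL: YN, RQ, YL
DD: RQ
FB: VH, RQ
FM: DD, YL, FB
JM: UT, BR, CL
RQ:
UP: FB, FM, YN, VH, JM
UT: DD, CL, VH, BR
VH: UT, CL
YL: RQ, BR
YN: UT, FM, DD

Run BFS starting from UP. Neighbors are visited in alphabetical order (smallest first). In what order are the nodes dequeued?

Visit UP; enqueue FB, FM, JM, VH, YN → queue [FB, FM, JM, VH, YN]
Visit FB; enqueue RQ → queue [FM, JM, VH, YN, RQ]
Visit FM; enqueue DD, YL → queue [JM, VH, YN, RQ, DD, YL]
Visit JM; enqueue BR, CL, UT → queue [VH, YN, RQ, DD, YL, BR, CL, UT]
Visit VH → queue [YN, RQ, DD, YL, BR, CL, UT]
Visit YN → queue [RQ, DD, YL, BR, CL, UT]
Visit RQ → queue [DD, YL, BR, CL, UT]
Visit DD → queue [YL, BR, CL, UT]
Visit YL → queue [BR, CL, UT]
Visit BR → queue [CL, UT]
Visit CL → queue [UT]
Visit UT → queue []

UP -> FB -> FM -> JM -> VH -> YN -> RQ -> DD -> YL -> BR -> CL -> UT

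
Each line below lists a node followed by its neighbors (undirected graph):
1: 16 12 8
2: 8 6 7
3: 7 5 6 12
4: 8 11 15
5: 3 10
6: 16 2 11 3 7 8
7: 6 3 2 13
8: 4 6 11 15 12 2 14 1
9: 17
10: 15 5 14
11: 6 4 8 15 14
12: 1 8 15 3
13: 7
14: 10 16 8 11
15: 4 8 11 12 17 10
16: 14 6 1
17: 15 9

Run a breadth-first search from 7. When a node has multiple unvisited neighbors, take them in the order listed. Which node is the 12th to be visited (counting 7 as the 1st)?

Visit 7; enqueue 6, 3, 2, 13 → queue [6, 3, 2, 13]
Visit 6; enqueue 16, 11, 8 → queue [3, 2, 13, 16, 11, 8]
Visit 3; enqueue 5, 12 → queue [2, 13, 16, 11, 8, 5, 12]
Visit 2 → queue [13, 16, 11, 8, 5, 12]
Visit 13 → queue [16, 11, 8, 5, 12]
Visit 16; enqueue 14, 1 → queue [11, 8, 5, 12, 14, 1]
Visit 11; enqueue 4, 15 → queue [8, 5, 12, 14, 1, 4, 15]
Visit 8 → queue [5, 12, 14, 1, 4, 15]
Visit 5; enqueue 10 → queue [12, 14, 1, 4, 15, 10]
Visit 12 → queue [14, 1, 4, 15, 10]
Visit 14 → queue [1, 4, 15, 10]
Visit 1 → queue [4, 15, 10]
Visit 4 → queue [15, 10]
Visit 15; enqueue 17 → queue [10, 17]
Visit 10 → queue [17]
Visit 17; enqueue 9 → queue [9]
Visit 9 → queue []

Visit order: 7, 6, 3, 2, 13, 16, 11, 8, 5, 12, 14, 1, 4, 15, 10, 17, 9

1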